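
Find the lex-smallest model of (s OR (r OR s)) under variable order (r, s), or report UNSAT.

r=0, s=1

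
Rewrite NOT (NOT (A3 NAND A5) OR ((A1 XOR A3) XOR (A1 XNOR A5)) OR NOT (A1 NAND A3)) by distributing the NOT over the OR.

(A3 NAND A5) AND NOT ((A1 XOR A3) XOR (A1 XNOR A5)) AND (A1 NAND A3)
De Morgan's: NOT(OR of terms) = AND of negations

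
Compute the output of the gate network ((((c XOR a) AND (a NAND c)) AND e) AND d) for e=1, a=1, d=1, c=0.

Substituting: ((((0 XOR 1) AND (1 NAND 0)) AND 1) AND 1)
= 1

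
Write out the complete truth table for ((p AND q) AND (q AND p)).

q | p | Output
--------------
0 | 0 | 0
0 | 1 | 0
1 | 0 | 0
1 | 1 | 1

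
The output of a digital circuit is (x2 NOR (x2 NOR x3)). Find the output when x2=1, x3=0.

Substituting: (1 NOR (1 NOR 0))
= 0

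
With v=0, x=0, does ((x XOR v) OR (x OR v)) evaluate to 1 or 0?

Substituting: ((0 XOR 0) OR (0 OR 0))
= 0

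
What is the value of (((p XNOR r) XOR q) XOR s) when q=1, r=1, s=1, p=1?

Substituting: (((1 XNOR 1) XOR 1) XOR 1)
= 1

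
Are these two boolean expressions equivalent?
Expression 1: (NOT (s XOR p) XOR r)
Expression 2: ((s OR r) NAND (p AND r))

No. Counterexample: with r=0, s=0, p=1, Expression 1 = 0 but Expression 2 = 1.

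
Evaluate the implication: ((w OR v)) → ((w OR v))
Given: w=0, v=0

Antecedent ((w OR v)) = 0; consequent ((w OR v)) = 0.
0 → 0 = 1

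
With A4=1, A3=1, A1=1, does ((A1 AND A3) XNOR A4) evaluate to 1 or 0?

Substituting: ((1 AND 1) XNOR 1)
= 1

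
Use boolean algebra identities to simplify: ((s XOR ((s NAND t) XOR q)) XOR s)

By XOR self-cancellation ((E XOR v) XOR v = E):
= ((s NAND t) XOR q)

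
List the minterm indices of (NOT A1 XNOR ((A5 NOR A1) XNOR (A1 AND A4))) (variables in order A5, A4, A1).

Σm(3, 4, 6, 7) = (NOT A5 AND A4 AND A1) OR (A5 AND NOT A4 AND NOT A1) OR (A5 AND A4 AND NOT A1) OR (A5 AND A4 AND A1)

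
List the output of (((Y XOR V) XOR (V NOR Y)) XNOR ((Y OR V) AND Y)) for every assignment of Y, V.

Y | V | Output
--------------
0 | 0 | 0
0 | 1 | 0
1 | 0 | 1
1 | 1 | 0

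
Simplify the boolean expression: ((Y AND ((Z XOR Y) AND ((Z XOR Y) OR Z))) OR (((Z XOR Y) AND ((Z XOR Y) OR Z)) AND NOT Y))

By distribution ((E AND v) OR (E AND NOT v) = E) then absorption (E AND (E OR v) = E):
= (Z XOR Y)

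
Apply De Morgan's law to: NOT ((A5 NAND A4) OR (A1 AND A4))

NOT (A5 NAND A4) AND NOT (A1 AND A4)
De Morgan's: NOT(OR of terms) = AND of negations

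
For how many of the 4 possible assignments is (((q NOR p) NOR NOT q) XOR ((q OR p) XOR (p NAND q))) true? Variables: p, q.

Satisfying assignments: (0,0), (0,1)
Count: 2 out of 4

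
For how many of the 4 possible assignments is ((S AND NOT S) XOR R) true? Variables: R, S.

Satisfying assignments: (1,0), (1,1)
Count: 2 out of 4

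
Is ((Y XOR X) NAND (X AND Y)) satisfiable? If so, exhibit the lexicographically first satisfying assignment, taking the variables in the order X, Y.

X=0, Y=0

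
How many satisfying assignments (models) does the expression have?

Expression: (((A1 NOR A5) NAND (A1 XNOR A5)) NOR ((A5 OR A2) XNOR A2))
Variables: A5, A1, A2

No assignment satisfies the expression.
Count: 0 out of 8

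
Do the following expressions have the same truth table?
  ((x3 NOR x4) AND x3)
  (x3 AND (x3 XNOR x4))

No. Counterexample: with x4=1, x3=1, Expression 1 = 0 but Expression 2 = 1.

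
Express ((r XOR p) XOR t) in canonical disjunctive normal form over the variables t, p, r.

(NOT t AND NOT p AND r) OR (NOT t AND p AND NOT r) OR (t AND NOT p AND NOT r) OR (t AND p AND r)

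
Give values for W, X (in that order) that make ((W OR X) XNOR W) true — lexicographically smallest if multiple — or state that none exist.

W=0, X=0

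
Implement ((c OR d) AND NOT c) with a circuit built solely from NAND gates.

((((c NAND c) NAND (d NAND d)) NAND (c NAND c)) NAND (((c NAND c) NAND (d NAND d)) NAND (c NAND c)))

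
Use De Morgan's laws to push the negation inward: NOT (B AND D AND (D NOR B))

NOT B OR NOT D OR NOT (D NOR B)
De Morgan's: NOT(AND of terms) = OR of negations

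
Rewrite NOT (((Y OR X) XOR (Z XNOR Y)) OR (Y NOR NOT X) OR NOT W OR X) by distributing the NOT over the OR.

NOT ((Y OR X) XOR (Z XNOR Y)) AND NOT (Y NOR NOT X) AND W AND NOT X
De Morgan's: NOT(OR of terms) = AND of negations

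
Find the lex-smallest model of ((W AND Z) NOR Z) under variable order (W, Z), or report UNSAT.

W=0, Z=0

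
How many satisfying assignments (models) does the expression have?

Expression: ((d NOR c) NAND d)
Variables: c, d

Satisfying assignments: (0,0), (0,1), (1,0), (1,1)
Count: 4 out of 4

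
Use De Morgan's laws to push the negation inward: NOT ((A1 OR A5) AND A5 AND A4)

NOT (A1 OR A5) OR NOT A5 OR NOT A4
De Morgan's: NOT(AND of terms) = OR of negations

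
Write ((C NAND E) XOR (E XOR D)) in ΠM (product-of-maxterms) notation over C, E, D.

ΠM(1, 2, 5, 7) = (C OR E OR NOT D) AND (C OR NOT E OR D) AND (NOT C OR E OR NOT D) AND (NOT C OR NOT E OR NOT D)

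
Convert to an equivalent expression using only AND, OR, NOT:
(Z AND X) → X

NOT (Z AND X) OR X
(Implication elimination: A → B = NOT A OR B)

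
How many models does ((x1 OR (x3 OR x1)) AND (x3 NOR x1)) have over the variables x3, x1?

No assignment satisfies the expression.
Count: 0 out of 4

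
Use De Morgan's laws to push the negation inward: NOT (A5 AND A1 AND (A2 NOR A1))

NOT A5 OR NOT A1 OR NOT (A2 NOR A1)
De Morgan's: NOT(AND of terms) = OR of negations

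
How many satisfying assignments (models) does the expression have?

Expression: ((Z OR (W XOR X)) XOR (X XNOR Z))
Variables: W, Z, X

Satisfying assignments: (0,0,0), (0,0,1), (0,1,0), (1,1,0)
Count: 4 out of 8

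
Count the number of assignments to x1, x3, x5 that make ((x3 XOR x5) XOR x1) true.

Satisfying assignments: (0,0,1), (0,1,0), (1,0,0), (1,1,1)
Count: 4 out of 8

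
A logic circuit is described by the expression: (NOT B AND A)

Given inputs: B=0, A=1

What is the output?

Substituting: (NOT 0 AND 1)
= 1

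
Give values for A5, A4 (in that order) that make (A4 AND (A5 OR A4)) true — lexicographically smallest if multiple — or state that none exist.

A5=0, A4=1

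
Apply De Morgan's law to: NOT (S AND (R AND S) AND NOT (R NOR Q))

NOT S OR NOT (R AND S) OR (R NOR Q)
De Morgan's: NOT(AND of terms) = OR of negations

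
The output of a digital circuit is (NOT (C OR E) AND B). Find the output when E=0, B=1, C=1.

Substituting: (NOT (1 OR 0) AND 1)
= 0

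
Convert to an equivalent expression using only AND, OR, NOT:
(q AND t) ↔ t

((q AND t) AND t) OR (NOT (q AND t) AND NOT t)
(Biconditional = both true or both false)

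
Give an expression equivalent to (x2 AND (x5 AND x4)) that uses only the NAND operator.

((x2 NAND ((x5 NAND x4) NAND (x5 NAND x4))) NAND (x2 NAND ((x5 NAND x4) NAND (x5 NAND x4))))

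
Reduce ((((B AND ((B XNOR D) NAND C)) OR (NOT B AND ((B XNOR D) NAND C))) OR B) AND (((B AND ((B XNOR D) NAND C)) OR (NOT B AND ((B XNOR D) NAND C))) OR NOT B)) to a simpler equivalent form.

By distribution ((E OR v) AND (E OR NOT v) = E) then distribution ((E AND v) OR (E AND NOT v) = E):
= ((B XNOR D) NAND C)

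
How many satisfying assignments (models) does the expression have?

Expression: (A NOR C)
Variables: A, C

Satisfying assignments: (0,0)
Count: 1 out of 4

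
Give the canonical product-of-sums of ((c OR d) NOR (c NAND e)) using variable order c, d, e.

ΠM(0, 1, 2, 3, 4, 5, 6, 7) = (c OR d OR e) AND (c OR d OR NOT e) AND (c OR NOT d OR e) AND (c OR NOT d OR NOT e) AND (NOT c OR d OR e) AND (NOT c OR d OR NOT e) AND (NOT c OR NOT d OR e) AND (NOT c OR NOT d OR NOT e)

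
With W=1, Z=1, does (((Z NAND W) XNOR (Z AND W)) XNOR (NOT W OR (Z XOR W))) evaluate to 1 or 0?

Substituting: (((1 NAND 1) XNOR (1 AND 1)) XNOR (NOT 1 OR (1 XOR 1)))
= 1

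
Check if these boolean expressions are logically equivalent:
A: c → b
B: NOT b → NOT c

Yes, Contrapositive is always equivalent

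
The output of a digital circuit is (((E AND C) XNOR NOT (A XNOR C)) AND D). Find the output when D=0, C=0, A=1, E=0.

Substituting: (((0 AND 0) XNOR NOT (1 XNOR 0)) AND 0)
= 0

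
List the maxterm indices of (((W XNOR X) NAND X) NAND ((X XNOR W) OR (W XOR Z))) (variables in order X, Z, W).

ΠM(0, 1, 2, 6) = (X OR Z OR W) AND (X OR Z OR NOT W) AND (X OR NOT Z OR W) AND (NOT X OR NOT Z OR W)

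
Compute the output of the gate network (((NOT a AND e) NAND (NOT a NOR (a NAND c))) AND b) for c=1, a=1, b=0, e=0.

Substituting: (((NOT 1 AND 0) NAND (NOT 1 NOR (1 NAND 1))) AND 0)
= 0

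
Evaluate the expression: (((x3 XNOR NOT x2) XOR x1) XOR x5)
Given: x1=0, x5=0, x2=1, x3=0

Substituting: (((0 XNOR NOT 1) XOR 0) XOR 0)
= 1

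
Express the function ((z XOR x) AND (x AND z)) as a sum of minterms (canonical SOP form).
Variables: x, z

Σm() = FALSE (no minterms)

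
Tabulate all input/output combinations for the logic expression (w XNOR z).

z | w | Output
--------------
0 | 0 | 1
0 | 1 | 0
1 | 0 | 0
1 | 1 | 1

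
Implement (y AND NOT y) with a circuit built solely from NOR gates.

((y NOR y) NOR ((y NOR y) NOR (y NOR y)))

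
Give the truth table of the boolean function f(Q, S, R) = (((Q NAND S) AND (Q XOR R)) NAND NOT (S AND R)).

Q | S | R | Output
------------------
0 | 0 | 0 | 1
0 | 0 | 1 | 0
0 | 1 | 0 | 1
0 | 1 | 1 | 1
1 | 0 | 0 | 0
1 | 0 | 1 | 1
1 | 1 | 0 | 1
1 | 1 | 1 | 1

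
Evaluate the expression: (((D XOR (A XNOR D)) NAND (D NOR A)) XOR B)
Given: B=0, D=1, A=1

Substituting: (((1 XOR (1 XNOR 1)) NAND (1 NOR 1)) XOR 0)
= 1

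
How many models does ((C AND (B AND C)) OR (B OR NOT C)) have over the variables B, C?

Satisfying assignments: (0,0), (1,0), (1,1)
Count: 3 out of 4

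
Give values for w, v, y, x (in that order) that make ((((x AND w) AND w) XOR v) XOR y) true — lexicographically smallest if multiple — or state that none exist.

w=0, v=0, y=1, x=0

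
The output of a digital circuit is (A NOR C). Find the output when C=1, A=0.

Substituting: (0 NOR 1)
= 0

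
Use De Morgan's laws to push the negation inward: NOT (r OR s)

NOT r AND NOT s
De Morgan's: NOT(OR of terms) = AND of negations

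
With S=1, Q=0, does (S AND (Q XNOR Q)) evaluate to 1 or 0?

Substituting: (1 AND (0 XNOR 0))
= 1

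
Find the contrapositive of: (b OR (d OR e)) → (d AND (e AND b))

Contrapositive: NOT (d AND (e AND b)) → NOT (b OR (d OR e))
Note: A statement and its contrapositive are logically equivalent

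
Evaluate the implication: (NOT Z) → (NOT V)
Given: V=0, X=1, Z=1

Antecedent (NOT Z) = 0; consequent (NOT V) = 1.
0 → 1 = 1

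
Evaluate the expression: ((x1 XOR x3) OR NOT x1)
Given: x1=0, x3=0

Substituting: ((0 XOR 0) OR NOT 0)
= 1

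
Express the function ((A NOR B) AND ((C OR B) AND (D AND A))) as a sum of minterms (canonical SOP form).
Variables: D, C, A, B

Σm() = FALSE (no minterms)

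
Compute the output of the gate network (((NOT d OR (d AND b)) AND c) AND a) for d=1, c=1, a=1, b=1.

Substituting: (((NOT 1 OR (1 AND 1)) AND 1) AND 1)
= 1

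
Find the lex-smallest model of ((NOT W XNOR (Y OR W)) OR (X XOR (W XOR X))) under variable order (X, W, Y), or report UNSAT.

X=0, W=0, Y=1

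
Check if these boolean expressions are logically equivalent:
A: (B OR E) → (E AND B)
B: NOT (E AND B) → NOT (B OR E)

Yes, Contrapositive is always equivalent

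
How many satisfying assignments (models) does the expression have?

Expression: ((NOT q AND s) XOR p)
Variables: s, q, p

Satisfying assignments: (0,0,1), (0,1,1), (1,0,0), (1,1,1)
Count: 4 out of 8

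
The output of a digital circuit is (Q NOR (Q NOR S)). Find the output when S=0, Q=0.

Substituting: (0 NOR (0 NOR 0))
= 0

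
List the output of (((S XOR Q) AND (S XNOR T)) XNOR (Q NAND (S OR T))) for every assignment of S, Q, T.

S | Q | T | Output
------------------
0 | 0 | 0 | 0
0 | 0 | 1 | 0
0 | 1 | 0 | 1
0 | 1 | 1 | 1
1 | 0 | 0 | 0
1 | 0 | 1 | 1
1 | 1 | 0 | 1
1 | 1 | 1 | 1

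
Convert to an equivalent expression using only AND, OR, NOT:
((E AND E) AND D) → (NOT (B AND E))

NOT ((E AND E) AND D) OR (NOT (B AND E))
(Implication elimination: A → B = NOT A OR B)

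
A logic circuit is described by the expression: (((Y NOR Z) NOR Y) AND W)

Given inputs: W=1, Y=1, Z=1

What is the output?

Substituting: (((1 NOR 1) NOR 1) AND 1)
= 0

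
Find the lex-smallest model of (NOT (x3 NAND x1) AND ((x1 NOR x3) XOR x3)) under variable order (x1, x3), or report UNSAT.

x1=1, x3=1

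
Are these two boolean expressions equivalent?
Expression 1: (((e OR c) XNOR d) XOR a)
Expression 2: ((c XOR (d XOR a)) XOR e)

No. Counterexample: with a=0, d=0, e=0, c=0, Expression 1 = 1 but Expression 2 = 0.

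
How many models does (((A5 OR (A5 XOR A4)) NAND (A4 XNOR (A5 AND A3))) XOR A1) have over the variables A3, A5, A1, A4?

Satisfying assignments: (0,0,0,0), (0,0,0,1), (0,1,0,1), (0,1,1,0), (1,0,0,0), (1,0,0,1), (1,1,0,0), (1,1,1,1)
Count: 8 out of 16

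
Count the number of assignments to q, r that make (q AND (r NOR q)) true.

No assignment satisfies the expression.
Count: 0 out of 4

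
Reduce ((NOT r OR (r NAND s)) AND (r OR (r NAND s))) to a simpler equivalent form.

By distribution ((E OR v) AND (E OR NOT v) = E):
= (r NAND s)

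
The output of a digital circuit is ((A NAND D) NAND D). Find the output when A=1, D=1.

Substituting: ((1 NAND 1) NAND 1)
= 1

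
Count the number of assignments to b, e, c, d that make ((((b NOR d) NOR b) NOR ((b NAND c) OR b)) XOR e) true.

Satisfying assignments: (0,1,0,0), (0,1,0,1), (0,1,1,0), (0,1,1,1), (1,1,0,0), (1,1,0,1), (1,1,1,0), (1,1,1,1)
Count: 8 out of 16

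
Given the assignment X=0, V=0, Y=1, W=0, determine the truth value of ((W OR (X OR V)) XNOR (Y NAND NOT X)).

Substituting: ((0 OR (0 OR 0)) XNOR (1 NAND NOT 0))
= 1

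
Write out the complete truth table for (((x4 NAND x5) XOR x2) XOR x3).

x5 | x2 | x4 | x3 | Output
--------------------------
0 | 0 | 0 | 0 | 1
0 | 0 | 0 | 1 | 0
0 | 0 | 1 | 0 | 1
0 | 0 | 1 | 1 | 0
0 | 1 | 0 | 0 | 0
0 | 1 | 0 | 1 | 1
0 | 1 | 1 | 0 | 0
0 | 1 | 1 | 1 | 1
1 | 0 | 0 | 0 | 1
1 | 0 | 0 | 1 | 0
1 | 0 | 1 | 0 | 0
1 | 0 | 1 | 1 | 1
1 | 1 | 0 | 0 | 0
1 | 1 | 0 | 1 | 1
1 | 1 | 1 | 0 | 1
1 | 1 | 1 | 1 | 0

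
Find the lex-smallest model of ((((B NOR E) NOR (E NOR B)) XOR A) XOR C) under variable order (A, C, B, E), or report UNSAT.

A=0, C=0, B=0, E=1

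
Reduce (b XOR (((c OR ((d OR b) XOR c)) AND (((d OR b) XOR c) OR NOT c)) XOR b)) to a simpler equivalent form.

By XOR self-cancellation ((E XOR v) XOR v = E) then distribution ((E OR v) AND (E OR NOT v) = E):
= ((d OR b) XOR c)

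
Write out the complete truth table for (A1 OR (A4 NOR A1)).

A1 | A4 | Output
----------------
0 | 0 | 1
0 | 1 | 0
1 | 0 | 1
1 | 1 | 1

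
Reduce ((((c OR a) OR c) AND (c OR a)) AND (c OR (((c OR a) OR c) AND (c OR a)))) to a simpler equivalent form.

By absorption (E AND (E OR v) = E) then absorption (E AND (E OR v) = E):
= (c OR a)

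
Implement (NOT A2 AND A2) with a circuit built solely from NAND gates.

(((A2 NAND A2) NAND A2) NAND ((A2 NAND A2) NAND A2))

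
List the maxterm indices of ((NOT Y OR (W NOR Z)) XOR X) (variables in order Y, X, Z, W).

ΠM(4, 5, 6, 7, 9, 10, 11, 12) = (Y OR NOT X OR Z OR W) AND (Y OR NOT X OR Z OR NOT W) AND (Y OR NOT X OR NOT Z OR W) AND (Y OR NOT X OR NOT Z OR NOT W) AND (NOT Y OR X OR Z OR NOT W) AND (NOT Y OR X OR NOT Z OR W) AND (NOT Y OR X OR NOT Z OR NOT W) AND (NOT Y OR NOT X OR Z OR W)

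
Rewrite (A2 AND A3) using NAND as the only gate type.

((A2 NAND A3) NAND (A2 NAND A3))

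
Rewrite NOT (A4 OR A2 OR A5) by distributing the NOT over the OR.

NOT A4 AND NOT A2 AND NOT A5
De Morgan's: NOT(OR of terms) = AND of negations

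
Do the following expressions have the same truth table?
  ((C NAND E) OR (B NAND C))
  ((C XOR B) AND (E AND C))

No. Counterexample: with C=0, B=0, E=0, Expression 1 = 1 but Expression 2 = 0.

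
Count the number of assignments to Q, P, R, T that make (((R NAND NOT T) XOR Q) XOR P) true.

Satisfying assignments: (0,0,0,0), (0,0,0,1), (0,0,1,1), (0,1,1,0), (1,0,1,0), (1,1,0,0), (1,1,0,1), (1,1,1,1)
Count: 8 out of 16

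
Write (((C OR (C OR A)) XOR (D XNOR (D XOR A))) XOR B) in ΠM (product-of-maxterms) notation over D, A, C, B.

ΠM(1, 2, 5, 7, 9, 10, 13, 15) = (D OR A OR C OR NOT B) AND (D OR A OR NOT C OR B) AND (D OR NOT A OR C OR NOT B) AND (D OR NOT A OR NOT C OR NOT B) AND (NOT D OR A OR C OR NOT B) AND (NOT D OR A OR NOT C OR B) AND (NOT D OR NOT A OR C OR NOT B) AND (NOT D OR NOT A OR NOT C OR NOT B)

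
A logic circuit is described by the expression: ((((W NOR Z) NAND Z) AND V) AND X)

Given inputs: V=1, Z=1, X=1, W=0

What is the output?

Substituting: ((((0 NOR 1) NAND 1) AND 1) AND 1)
= 1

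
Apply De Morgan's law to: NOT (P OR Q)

NOT P AND NOT Q
De Morgan's: NOT(OR of terms) = AND of negations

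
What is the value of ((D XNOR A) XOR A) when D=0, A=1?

Substituting: ((0 XNOR 1) XOR 1)
= 1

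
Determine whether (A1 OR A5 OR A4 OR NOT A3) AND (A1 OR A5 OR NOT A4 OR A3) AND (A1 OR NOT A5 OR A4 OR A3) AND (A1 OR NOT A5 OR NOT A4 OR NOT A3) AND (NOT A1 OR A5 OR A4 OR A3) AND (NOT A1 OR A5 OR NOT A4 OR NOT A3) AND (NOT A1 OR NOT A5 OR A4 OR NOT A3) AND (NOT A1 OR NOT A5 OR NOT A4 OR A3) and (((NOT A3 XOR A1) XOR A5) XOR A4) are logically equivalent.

Yes, they are equivalent — the two output columns agree on all 16 assignments:
A1 | A5 | A4 | A3 | Expression 1 | Expression 2
-----------------------------------------------
0 | 0 | 0 | 0 | 1 | 1
0 | 0 | 0 | 1 | 0 | 0
0 | 0 | 1 | 0 | 0 | 0
0 | 0 | 1 | 1 | 1 | 1
0 | 1 | 0 | 0 | 0 | 0
0 | 1 | 0 | 1 | 1 | 1
0 | 1 | 1 | 0 | 1 | 1
0 | 1 | 1 | 1 | 0 | 0
1 | 0 | 0 | 0 | 0 | 0
1 | 0 | 0 | 1 | 1 | 1
1 | 0 | 1 | 0 | 1 | 1
1 | 0 | 1 | 1 | 0 | 0
1 | 1 | 0 | 0 | 1 | 1
1 | 1 | 0 | 1 | 0 | 0
1 | 1 | 1 | 0 | 0 | 0
1 | 1 | 1 | 1 | 1 | 1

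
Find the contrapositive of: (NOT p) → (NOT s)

Contrapositive: s → p
Note: A statement and its contrapositive are logically equivalent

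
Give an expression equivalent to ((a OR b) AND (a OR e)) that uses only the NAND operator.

((((a NAND a) NAND (b NAND b)) NAND ((a NAND a) NAND (e NAND e))) NAND (((a NAND a) NAND (b NAND b)) NAND ((a NAND a) NAND (e NAND e))))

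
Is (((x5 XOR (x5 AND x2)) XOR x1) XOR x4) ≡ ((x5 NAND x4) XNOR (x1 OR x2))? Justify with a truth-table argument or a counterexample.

No. Counterexample: with x5=0, x2=0, x1=0, x4=1, Expression 1 = 1 but Expression 2 = 0.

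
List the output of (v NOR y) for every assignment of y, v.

y | v | Output
--------------
0 | 0 | 1
0 | 1 | 0
1 | 0 | 0
1 | 1 | 0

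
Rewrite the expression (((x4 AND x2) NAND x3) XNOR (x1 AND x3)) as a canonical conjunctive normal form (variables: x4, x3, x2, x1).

(x4 OR x3 OR x2 OR x1) AND (x4 OR x3 OR x2 OR NOT x1) AND (x4 OR x3 OR NOT x2 OR x1) AND (x4 OR x3 OR NOT x2 OR NOT x1) AND (x4 OR NOT x3 OR x2 OR x1) AND (x4 OR NOT x3 OR NOT x2 OR x1) AND (NOT x4 OR x3 OR x2 OR x1) AND (NOT x4 OR x3 OR x2 OR NOT x1) AND (NOT x4 OR x3 OR NOT x2 OR x1) AND (NOT x4 OR x3 OR NOT x2 OR NOT x1) AND (NOT x4 OR NOT x3 OR x2 OR x1) AND (NOT x4 OR NOT x3 OR NOT x2 OR NOT x1)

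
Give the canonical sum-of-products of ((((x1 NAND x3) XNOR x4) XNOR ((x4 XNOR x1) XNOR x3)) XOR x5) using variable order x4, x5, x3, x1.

Σm(0, 5, 6, 7, 8, 13, 14, 15) = (NOT x4 AND NOT x5 AND NOT x3 AND NOT x1) OR (NOT x4 AND x5 AND NOT x3 AND x1) OR (NOT x4 AND x5 AND x3 AND NOT x1) OR (NOT x4 AND x5 AND x3 AND x1) OR (x4 AND NOT x5 AND NOT x3 AND NOT x1) OR (x4 AND x5 AND NOT x3 AND x1) OR (x4 AND x5 AND x3 AND NOT x1) OR (x4 AND x5 AND x3 AND x1)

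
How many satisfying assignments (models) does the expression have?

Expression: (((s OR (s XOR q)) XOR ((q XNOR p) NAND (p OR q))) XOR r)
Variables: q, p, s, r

Satisfying assignments: (0,0,0,0), (0,0,1,1), (0,1,0,0), (0,1,1,1), (1,0,0,1), (1,0,1,1), (1,1,0,0), (1,1,1,0)
Count: 8 out of 16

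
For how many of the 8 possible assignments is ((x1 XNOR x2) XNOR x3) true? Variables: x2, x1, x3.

Satisfying assignments: (0,0,1), (0,1,0), (1,0,0), (1,1,1)
Count: 4 out of 8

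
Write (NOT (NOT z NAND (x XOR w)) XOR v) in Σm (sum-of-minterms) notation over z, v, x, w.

Σm(1, 2, 4, 7, 12, 13, 14, 15) = (NOT z AND NOT v AND NOT x AND w) OR (NOT z AND NOT v AND x AND NOT w) OR (NOT z AND v AND NOT x AND NOT w) OR (NOT z AND v AND x AND w) OR (z AND v AND NOT x AND NOT w) OR (z AND v AND NOT x AND w) OR (z AND v AND x AND NOT w) OR (z AND v AND x AND w)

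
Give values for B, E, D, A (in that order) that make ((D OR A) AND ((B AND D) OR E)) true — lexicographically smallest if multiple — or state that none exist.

B=0, E=1, D=0, A=1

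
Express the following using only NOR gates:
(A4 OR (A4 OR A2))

((A4 NOR ((A4 NOR A2) NOR (A4 NOR A2))) NOR (A4 NOR ((A4 NOR A2) NOR (A4 NOR A2))))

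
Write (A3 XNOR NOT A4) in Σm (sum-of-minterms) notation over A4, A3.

Σm(1, 2) = (NOT A4 AND A3) OR (A4 AND NOT A3)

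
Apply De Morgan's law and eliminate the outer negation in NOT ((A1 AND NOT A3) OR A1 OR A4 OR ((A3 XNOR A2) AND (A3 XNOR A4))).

NOT (A1 AND NOT A3) AND NOT A1 AND NOT A4 AND NOT ((A3 XNOR A2) AND (A3 XNOR A4))
De Morgan's: NOT(OR of terms) = AND of negations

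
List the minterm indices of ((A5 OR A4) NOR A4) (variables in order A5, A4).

Σm(0) = (NOT A5 AND NOT A4)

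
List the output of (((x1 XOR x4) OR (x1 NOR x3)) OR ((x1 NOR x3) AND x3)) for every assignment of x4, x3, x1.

x4 | x3 | x1 | Output
---------------------
0 | 0 | 0 | 1
0 | 0 | 1 | 1
0 | 1 | 0 | 0
0 | 1 | 1 | 1
1 | 0 | 0 | 1
1 | 0 | 1 | 0
1 | 1 | 0 | 1
1 | 1 | 1 | 0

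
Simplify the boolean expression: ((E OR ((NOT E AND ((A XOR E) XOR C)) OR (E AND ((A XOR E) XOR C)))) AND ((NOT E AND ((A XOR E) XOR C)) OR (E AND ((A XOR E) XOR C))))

By absorption (E AND (E OR v) = E) then distribution ((E AND v) OR (E AND NOT v) = E):
= ((A XOR E) XOR C)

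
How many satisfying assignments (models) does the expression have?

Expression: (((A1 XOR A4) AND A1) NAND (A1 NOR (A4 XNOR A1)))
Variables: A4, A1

Satisfying assignments: (0,0), (0,1), (1,0), (1,1)
Count: 4 out of 4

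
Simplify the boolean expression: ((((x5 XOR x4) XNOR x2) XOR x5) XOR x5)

By XOR self-cancellation ((E XOR v) XOR v = E):
= ((x5 XOR x4) XNOR x2)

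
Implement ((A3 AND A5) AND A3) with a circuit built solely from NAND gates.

((((A3 NAND A5) NAND (A3 NAND A5)) NAND A3) NAND (((A3 NAND A5) NAND (A3 NAND A5)) NAND A3))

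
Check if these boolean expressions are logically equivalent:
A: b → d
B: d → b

No, Converse is not equivalent to original (counterexample: b=0, d=1)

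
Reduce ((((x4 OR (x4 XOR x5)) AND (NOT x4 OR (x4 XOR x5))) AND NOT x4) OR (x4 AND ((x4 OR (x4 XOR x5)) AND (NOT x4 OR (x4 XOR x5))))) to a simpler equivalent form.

By distribution ((E AND v) OR (E AND NOT v) = E) then distribution ((E OR v) AND (E OR NOT v) = E):
= (x4 XOR x5)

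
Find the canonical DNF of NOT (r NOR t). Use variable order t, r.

(NOT t AND r) OR (t AND NOT r) OR (t AND r)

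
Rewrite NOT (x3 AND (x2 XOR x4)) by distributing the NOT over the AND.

NOT x3 OR NOT (x2 XOR x4)
De Morgan's: NOT(AND of terms) = OR of negations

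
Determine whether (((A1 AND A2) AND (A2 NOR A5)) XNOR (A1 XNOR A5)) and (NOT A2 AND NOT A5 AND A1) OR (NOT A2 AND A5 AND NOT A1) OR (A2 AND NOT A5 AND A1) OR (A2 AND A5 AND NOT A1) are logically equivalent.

Yes, they are equivalent — the two output columns agree on all 8 assignments:
A2 | A5 | A1 | Expression 1 | Expression 2
------------------------------------------
0 | 0 | 0 | 0 | 0
0 | 0 | 1 | 1 | 1
0 | 1 | 0 | 1 | 1
0 | 1 | 1 | 0 | 0
1 | 0 | 0 | 0 | 0
1 | 0 | 1 | 1 | 1
1 | 1 | 0 | 1 | 1
1 | 1 | 1 | 0 | 0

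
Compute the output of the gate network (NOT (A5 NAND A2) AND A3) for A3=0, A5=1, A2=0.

Substituting: (NOT (1 NAND 0) AND 0)
= 0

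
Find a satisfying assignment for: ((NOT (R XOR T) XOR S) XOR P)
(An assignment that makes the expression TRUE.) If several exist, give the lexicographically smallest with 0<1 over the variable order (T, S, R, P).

T=0, S=0, R=0, P=0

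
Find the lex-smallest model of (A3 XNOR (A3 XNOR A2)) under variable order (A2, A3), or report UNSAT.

A2=1, A3=0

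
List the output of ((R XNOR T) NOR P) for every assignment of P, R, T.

P | R | T | Output
------------------
0 | 0 | 0 | 0
0 | 0 | 1 | 1
0 | 1 | 0 | 1
0 | 1 | 1 | 0
1 | 0 | 0 | 0
1 | 0 | 1 | 0
1 | 1 | 0 | 0
1 | 1 | 1 | 0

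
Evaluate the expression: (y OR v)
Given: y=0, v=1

Substituting: (0 OR 1)
= 1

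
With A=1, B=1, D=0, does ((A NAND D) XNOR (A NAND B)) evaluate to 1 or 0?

Substituting: ((1 NAND 0) XNOR (1 NAND 1))
= 0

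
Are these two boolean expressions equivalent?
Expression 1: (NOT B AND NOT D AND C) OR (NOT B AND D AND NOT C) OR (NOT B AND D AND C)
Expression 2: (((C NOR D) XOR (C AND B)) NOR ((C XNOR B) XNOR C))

Yes, they are equivalent — the two output columns agree on all 8 assignments:
B | D | C | Expression 1 | Expression 2
---------------------------------------
0 | 0 | 0 | 0 | 0
0 | 0 | 1 | 1 | 1
0 | 1 | 0 | 1 | 1
0 | 1 | 1 | 1 | 1
1 | 0 | 0 | 0 | 0
1 | 0 | 1 | 0 | 0
1 | 1 | 0 | 0 | 0
1 | 1 | 1 | 0 | 0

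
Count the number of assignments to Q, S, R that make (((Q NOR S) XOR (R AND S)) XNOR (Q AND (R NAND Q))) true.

Satisfying assignments: (0,1,0), (1,0,1)
Count: 2 out of 8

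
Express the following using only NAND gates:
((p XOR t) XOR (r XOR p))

((((p NAND (p NAND t)) NAND (t NAND (p NAND t))) NAND (((p NAND (p NAND t)) NAND (t NAND (p NAND t))) NAND ((r NAND (r NAND p)) NAND (p NAND (r NAND p))))) NAND (((r NAND (r NAND p)) NAND (p NAND (r NAND p))) NAND (((p NAND (p NAND t)) NAND (t NAND (p NAND t))) NAND ((r NAND (r NAND p)) NAND (p NAND (r NAND p))))))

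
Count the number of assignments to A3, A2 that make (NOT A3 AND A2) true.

Satisfying assignments: (0,1)
Count: 1 out of 4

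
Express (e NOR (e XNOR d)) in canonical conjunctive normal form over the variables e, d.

(e OR d) AND (NOT e OR d) AND (NOT e OR NOT d)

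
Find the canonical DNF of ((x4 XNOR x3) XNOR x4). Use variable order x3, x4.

(x3 AND NOT x4) OR (x3 AND x4)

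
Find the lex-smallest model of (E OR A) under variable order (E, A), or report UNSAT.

E=0, A=1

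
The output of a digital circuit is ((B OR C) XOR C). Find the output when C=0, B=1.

Substituting: ((1 OR 0) XOR 0)
= 1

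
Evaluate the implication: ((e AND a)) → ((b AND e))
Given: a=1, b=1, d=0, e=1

Antecedent ((e AND a)) = 1; consequent ((b AND e)) = 1.
1 → 1 = 1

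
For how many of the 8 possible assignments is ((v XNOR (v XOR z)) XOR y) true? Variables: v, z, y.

Satisfying assignments: (0,0,0), (0,1,1), (1,0,0), (1,1,1)
Count: 4 out of 8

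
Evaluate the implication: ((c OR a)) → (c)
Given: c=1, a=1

Antecedent ((c OR a)) = 1; consequent (c) = 1.
1 → 1 = 1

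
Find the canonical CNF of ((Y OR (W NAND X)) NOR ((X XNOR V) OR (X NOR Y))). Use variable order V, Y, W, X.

(V OR Y OR W OR X) AND (V OR Y OR W OR NOT X) AND (V OR Y OR NOT W OR X) AND (V OR NOT Y OR W OR X) AND (V OR NOT Y OR W OR NOT X) AND (V OR NOT Y OR NOT W OR X) AND (V OR NOT Y OR NOT W OR NOT X) AND (NOT V OR Y OR W OR X) AND (NOT V OR Y OR W OR NOT X) AND (NOT V OR Y OR NOT W OR X) AND (NOT V OR Y OR NOT W OR NOT X) AND (NOT V OR NOT Y OR W OR X) AND (NOT V OR NOT Y OR W OR NOT X) AND (NOT V OR NOT Y OR NOT W OR X) AND (NOT V OR NOT Y OR NOT W OR NOT X)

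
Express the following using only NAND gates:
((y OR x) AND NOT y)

((((y NAND y) NAND (x NAND x)) NAND (y NAND y)) NAND (((y NAND y) NAND (x NAND x)) NAND (y NAND y)))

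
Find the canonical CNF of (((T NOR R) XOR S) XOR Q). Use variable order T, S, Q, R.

(T OR S OR Q OR NOT R) AND (T OR S OR NOT Q OR R) AND (T OR NOT S OR Q OR R) AND (T OR NOT S OR NOT Q OR NOT R) AND (NOT T OR S OR Q OR R) AND (NOT T OR S OR Q OR NOT R) AND (NOT T OR NOT S OR NOT Q OR R) AND (NOT T OR NOT S OR NOT Q OR NOT R)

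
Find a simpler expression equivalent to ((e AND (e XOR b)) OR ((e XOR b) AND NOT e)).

By distribution ((E AND v) OR (E AND NOT v) = E):
= (e XOR b)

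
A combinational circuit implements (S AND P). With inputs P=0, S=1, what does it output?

Substituting: (1 AND 0)
= 0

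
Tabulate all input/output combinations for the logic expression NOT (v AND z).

v | z | Output
--------------
0 | 0 | 1
0 | 1 | 1
1 | 0 | 1
1 | 1 | 0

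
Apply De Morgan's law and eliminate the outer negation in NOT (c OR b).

NOT c AND NOT b
De Morgan's: NOT(OR of terms) = AND of negations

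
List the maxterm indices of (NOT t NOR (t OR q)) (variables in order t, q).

ΠM(0, 1, 2, 3) = (t OR q) AND (t OR NOT q) AND (NOT t OR q) AND (NOT t OR NOT q)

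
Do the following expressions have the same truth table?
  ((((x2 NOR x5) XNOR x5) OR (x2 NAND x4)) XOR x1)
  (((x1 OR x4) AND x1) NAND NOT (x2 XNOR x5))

No. Counterexample: with x5=0, x4=0, x2=0, x1=1, Expression 1 = 0 but Expression 2 = 1.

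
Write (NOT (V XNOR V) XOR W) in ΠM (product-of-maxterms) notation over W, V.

ΠM(0, 1) = (W OR V) AND (W OR NOT V)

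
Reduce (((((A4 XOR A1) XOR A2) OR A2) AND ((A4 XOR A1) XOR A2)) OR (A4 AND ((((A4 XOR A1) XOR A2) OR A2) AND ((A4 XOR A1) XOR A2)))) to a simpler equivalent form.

By absorption (E OR (E AND v) = E) then absorption (E AND (E OR v) = E):
= ((A4 XOR A1) XOR A2)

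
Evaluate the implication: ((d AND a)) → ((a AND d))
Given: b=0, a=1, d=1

Antecedent ((d AND a)) = 1; consequent ((a AND d)) = 1.
1 → 1 = 1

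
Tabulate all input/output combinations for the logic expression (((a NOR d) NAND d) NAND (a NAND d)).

d | a | Output
--------------
0 | 0 | 0
0 | 1 | 0
1 | 0 | 0
1 | 1 | 1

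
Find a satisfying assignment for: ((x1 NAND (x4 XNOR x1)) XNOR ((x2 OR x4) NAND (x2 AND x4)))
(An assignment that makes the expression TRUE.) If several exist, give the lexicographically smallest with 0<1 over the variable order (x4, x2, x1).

x4=0, x2=0, x1=0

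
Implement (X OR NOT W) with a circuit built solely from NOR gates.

((X NOR (W NOR W)) NOR (X NOR (W NOR W)))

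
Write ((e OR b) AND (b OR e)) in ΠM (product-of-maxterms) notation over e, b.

ΠM(0) = (e OR b)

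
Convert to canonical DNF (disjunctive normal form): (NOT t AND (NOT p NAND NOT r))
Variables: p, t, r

(NOT p AND NOT t AND r) OR (p AND NOT t AND NOT r) OR (p AND NOT t AND r)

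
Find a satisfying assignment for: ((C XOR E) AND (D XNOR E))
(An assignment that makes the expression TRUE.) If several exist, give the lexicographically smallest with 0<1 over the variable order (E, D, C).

E=0, D=0, C=1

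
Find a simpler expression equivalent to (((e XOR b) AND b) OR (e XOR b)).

By absorption (E OR (E AND v) = E):
= (e XOR b)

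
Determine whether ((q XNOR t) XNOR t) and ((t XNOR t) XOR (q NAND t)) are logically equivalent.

No. Counterexample: with t=0, q=1, Expression 1 = 1 but Expression 2 = 0.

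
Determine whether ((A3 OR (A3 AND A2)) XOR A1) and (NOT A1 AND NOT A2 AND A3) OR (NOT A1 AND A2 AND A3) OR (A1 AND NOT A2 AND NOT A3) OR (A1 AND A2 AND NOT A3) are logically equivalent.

Yes, they are equivalent — the two output columns agree on all 8 assignments:
A1 | A2 | A3 | Expression 1 | Expression 2
------------------------------------------
0 | 0 | 0 | 0 | 0
0 | 0 | 1 | 1 | 1
0 | 1 | 0 | 0 | 0
0 | 1 | 1 | 1 | 1
1 | 0 | 0 | 1 | 1
1 | 0 | 1 | 0 | 0
1 | 1 | 0 | 1 | 1
1 | 1 | 1 | 0 | 0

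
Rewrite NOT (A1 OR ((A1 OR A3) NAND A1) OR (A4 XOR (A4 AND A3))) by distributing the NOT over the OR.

NOT A1 AND NOT ((A1 OR A3) NAND A1) AND NOT (A4 XOR (A4 AND A3))
De Morgan's: NOT(OR of terms) = AND of negations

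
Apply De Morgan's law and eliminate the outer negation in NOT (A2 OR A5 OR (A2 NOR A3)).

NOT A2 AND NOT A5 AND NOT (A2 NOR A3)
De Morgan's: NOT(OR of terms) = AND of negations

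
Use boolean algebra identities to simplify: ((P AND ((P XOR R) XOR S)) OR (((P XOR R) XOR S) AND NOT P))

By distribution ((E AND v) OR (E AND NOT v) = E):
= ((P XOR R) XOR S)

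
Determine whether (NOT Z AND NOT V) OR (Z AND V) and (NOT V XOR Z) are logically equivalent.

Yes, they are equivalent — the two output columns agree on all 4 assignments:
Z | V | Expression 1 | Expression 2
-----------------------------------
0 | 0 | 1 | 1
0 | 1 | 0 | 0
1 | 0 | 0 | 0
1 | 1 | 1 | 1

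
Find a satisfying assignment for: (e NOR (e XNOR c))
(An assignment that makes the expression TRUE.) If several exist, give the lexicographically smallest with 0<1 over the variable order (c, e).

c=1, e=0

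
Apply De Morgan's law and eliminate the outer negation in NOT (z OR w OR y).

NOT z AND NOT w AND NOT y
De Morgan's: NOT(OR of terms) = AND of negations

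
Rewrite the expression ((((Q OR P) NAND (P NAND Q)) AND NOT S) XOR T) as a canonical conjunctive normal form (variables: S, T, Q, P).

(S OR T OR Q OR NOT P) AND (S OR T OR NOT Q OR P) AND (S OR NOT T OR Q OR P) AND (S OR NOT T OR NOT Q OR NOT P) AND (NOT S OR T OR Q OR P) AND (NOT S OR T OR Q OR NOT P) AND (NOT S OR T OR NOT Q OR P) AND (NOT S OR T OR NOT Q OR NOT P)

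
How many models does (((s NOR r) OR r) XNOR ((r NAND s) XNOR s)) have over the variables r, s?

No assignment satisfies the expression.
Count: 0 out of 4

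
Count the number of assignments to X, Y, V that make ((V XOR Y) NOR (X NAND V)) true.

Satisfying assignments: (1,1,1)
Count: 1 out of 8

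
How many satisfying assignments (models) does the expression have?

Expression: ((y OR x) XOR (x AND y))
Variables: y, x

Satisfying assignments: (0,1), (1,0)
Count: 2 out of 4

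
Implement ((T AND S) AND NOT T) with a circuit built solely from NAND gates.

((((T NAND S) NAND (T NAND S)) NAND (T NAND T)) NAND (((T NAND S) NAND (T NAND S)) NAND (T NAND T)))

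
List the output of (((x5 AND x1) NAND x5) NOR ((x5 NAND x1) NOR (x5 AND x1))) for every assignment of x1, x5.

x1 | x5 | Output
----------------
0 | 0 | 0
0 | 1 | 0
1 | 0 | 0
1 | 1 | 1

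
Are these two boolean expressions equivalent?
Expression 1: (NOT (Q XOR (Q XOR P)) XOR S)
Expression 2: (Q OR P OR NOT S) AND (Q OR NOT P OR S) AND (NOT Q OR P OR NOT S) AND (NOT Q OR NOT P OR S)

Yes, they are equivalent — the two output columns agree on all 8 assignments:
Q | P | S | Expression 1 | Expression 2
---------------------------------------
0 | 0 | 0 | 1 | 1
0 | 0 | 1 | 0 | 0
0 | 1 | 0 | 0 | 0
0 | 1 | 1 | 1 | 1
1 | 0 | 0 | 1 | 1
1 | 0 | 1 | 0 | 0
1 | 1 | 0 | 0 | 0
1 | 1 | 1 | 1 | 1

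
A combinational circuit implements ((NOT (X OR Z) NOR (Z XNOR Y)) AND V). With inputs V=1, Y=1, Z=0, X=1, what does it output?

Substituting: ((NOT (1 OR 0) NOR (0 XNOR 1)) AND 1)
= 1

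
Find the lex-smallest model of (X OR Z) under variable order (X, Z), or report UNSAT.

X=0, Z=1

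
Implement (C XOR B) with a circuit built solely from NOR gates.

((((C NOR B) NOR (C NOR B)) NOR ((C NOR B) NOR (C NOR B))) NOR ((((C NOR C) NOR (B NOR B)) NOR ((C NOR C) NOR (B NOR B))) NOR (((C NOR C) NOR (B NOR B)) NOR ((C NOR C) NOR (B NOR B)))))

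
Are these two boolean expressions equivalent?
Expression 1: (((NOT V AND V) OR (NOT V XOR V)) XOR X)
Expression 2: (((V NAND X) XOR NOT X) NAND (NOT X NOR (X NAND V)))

No. Counterexample: with X=1, V=0, Expression 1 = 0 but Expression 2 = 1.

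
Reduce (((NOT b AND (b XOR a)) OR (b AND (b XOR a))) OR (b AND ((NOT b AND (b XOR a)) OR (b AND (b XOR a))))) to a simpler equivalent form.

By absorption (E OR (E AND v) = E) then distribution ((E AND v) OR (E AND NOT v) = E):
= (b XOR a)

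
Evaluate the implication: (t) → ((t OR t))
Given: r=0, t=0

Antecedent (t) = 0; consequent ((t OR t)) = 0.
0 → 0 = 1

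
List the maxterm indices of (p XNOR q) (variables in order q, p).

ΠM(1, 2) = (q OR NOT p) AND (NOT q OR p)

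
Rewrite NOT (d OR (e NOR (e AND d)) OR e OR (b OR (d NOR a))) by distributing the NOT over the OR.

NOT d AND NOT (e NOR (e AND d)) AND NOT e AND NOT (b OR (d NOR a))
De Morgan's: NOT(OR of terms) = AND of negations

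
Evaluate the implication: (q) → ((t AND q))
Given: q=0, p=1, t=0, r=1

Antecedent (q) = 0; consequent ((t AND q)) = 0.
0 → 0 = 1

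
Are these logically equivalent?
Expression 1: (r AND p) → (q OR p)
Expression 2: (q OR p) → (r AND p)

No, Converse is not equivalent to original (counterexample: q=0, r=0, p=1)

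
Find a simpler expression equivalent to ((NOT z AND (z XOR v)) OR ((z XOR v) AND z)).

By distribution ((E AND v) OR (E AND NOT v) = E):
= (z XOR v)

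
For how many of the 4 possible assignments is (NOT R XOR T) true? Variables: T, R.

Satisfying assignments: (0,0), (1,1)
Count: 2 out of 4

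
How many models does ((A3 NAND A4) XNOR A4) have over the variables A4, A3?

Satisfying assignments: (1,0)
Count: 1 out of 4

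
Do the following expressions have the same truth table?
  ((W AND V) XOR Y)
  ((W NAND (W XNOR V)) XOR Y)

No. Counterexample: with Y=0, W=0, V=0, Expression 1 = 0 but Expression 2 = 1.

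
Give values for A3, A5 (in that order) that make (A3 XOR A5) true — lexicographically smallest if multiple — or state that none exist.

A3=0, A5=1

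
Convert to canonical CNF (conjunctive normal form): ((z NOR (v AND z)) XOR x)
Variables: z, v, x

(z OR v OR NOT x) AND (z OR NOT v OR NOT x) AND (NOT z OR v OR x) AND (NOT z OR NOT v OR x)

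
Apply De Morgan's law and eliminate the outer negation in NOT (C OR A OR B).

NOT C AND NOT A AND NOT B
De Morgan's: NOT(OR of terms) = AND of negations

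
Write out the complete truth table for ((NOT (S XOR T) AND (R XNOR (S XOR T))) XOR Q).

R | Q | T | S | Output
----------------------
0 | 0 | 0 | 0 | 1
0 | 0 | 0 | 1 | 0
0 | 0 | 1 | 0 | 0
0 | 0 | 1 | 1 | 1
0 | 1 | 0 | 0 | 0
0 | 1 | 0 | 1 | 1
0 | 1 | 1 | 0 | 1
0 | 1 | 1 | 1 | 0
1 | 0 | 0 | 0 | 0
1 | 0 | 0 | 1 | 0
1 | 0 | 1 | 0 | 0
1 | 0 | 1 | 1 | 0
1 | 1 | 0 | 0 | 1
1 | 1 | 0 | 1 | 1
1 | 1 | 1 | 0 | 1
1 | 1 | 1 | 1 | 1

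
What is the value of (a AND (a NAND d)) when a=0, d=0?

Substituting: (0 AND (0 NAND 0))
= 0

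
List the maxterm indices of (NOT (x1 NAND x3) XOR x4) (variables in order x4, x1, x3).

ΠM(0, 1, 2, 7) = (x4 OR x1 OR x3) AND (x4 OR x1 OR NOT x3) AND (x4 OR NOT x1 OR x3) AND (NOT x4 OR NOT x1 OR NOT x3)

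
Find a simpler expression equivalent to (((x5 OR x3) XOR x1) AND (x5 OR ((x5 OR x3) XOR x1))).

By absorption (E AND (E OR v) = E):
= ((x5 OR x3) XOR x1)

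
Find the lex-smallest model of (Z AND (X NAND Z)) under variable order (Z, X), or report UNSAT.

Z=1, X=0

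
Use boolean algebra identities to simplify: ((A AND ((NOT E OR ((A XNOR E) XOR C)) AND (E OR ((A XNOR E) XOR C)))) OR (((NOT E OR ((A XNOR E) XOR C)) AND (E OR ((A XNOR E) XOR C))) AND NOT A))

By distribution ((E AND v) OR (E AND NOT v) = E) then distribution ((E OR v) AND (E OR NOT v) = E):
= ((A XNOR E) XOR C)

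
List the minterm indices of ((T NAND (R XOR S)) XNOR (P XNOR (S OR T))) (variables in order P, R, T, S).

Σm(0, 3, 4, 6, 9, 10, 13, 15) = (NOT P AND NOT R AND NOT T AND NOT S) OR (NOT P AND NOT R AND T AND S) OR (NOT P AND R AND NOT T AND NOT S) OR (NOT P AND R AND T AND NOT S) OR (P AND NOT R AND NOT T AND S) OR (P AND NOT R AND T AND NOT S) OR (P AND R AND NOT T AND S) OR (P AND R AND T AND S)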